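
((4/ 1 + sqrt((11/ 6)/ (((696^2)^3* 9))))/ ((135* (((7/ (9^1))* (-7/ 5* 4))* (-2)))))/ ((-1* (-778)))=sqrt(66)/ 5552481786937344 + 1/ 228732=0.00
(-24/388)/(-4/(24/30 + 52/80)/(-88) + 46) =-0.00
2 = 2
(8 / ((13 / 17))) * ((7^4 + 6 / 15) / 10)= 816476 / 325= 2512.23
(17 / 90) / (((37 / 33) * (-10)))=-187 / 11100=-0.02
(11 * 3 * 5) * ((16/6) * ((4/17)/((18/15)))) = 86.27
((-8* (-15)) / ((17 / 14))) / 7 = 240 / 17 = 14.12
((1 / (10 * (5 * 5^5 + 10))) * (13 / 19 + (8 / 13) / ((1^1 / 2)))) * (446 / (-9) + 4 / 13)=-1362713 / 2259179325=-0.00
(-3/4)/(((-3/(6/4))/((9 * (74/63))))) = 111/28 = 3.96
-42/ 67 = -0.63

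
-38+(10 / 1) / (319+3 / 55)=-333137 / 8774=-37.97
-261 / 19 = -13.74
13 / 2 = 6.50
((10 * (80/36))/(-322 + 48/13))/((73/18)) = -2600/151037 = -0.02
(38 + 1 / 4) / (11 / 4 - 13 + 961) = 153 / 3803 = 0.04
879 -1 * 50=829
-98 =-98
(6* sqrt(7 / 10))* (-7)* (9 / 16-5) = 1491* sqrt(70) / 80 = 155.93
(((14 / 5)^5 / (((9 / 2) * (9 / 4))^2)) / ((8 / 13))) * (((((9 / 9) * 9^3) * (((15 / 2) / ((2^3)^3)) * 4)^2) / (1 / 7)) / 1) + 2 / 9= 48.02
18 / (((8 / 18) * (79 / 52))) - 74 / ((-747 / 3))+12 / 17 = 9250132 / 334407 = 27.66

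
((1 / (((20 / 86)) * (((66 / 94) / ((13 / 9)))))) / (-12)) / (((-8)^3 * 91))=2021 / 127733760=0.00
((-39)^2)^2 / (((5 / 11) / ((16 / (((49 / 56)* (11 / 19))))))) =5626288512 / 35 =160751100.34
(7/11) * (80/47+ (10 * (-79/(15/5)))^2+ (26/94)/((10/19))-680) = 2033220161/46530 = 43696.97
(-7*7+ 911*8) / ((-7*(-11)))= 7239 / 77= 94.01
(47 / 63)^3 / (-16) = -0.03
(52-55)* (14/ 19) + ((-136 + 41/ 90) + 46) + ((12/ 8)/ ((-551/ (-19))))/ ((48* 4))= -291207401/ 3173760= -91.75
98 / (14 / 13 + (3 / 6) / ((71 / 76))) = 45227 / 744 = 60.79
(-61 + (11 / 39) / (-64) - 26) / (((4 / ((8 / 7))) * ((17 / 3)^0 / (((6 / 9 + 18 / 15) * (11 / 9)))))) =-2388793 / 42120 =-56.71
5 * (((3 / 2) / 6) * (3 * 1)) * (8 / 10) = 3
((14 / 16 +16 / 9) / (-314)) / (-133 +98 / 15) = 0.00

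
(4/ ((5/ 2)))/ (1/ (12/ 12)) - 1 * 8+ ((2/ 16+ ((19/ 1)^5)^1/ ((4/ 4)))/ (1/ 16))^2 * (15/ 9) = 13079609337228268/ 5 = 2615921867445653.60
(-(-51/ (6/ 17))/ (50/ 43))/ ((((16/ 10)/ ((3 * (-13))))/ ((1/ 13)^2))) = -37281/ 2080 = -17.92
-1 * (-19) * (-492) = -9348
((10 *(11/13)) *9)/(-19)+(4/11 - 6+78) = 185722/2717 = 68.36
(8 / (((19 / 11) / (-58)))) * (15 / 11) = -366.32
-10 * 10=-100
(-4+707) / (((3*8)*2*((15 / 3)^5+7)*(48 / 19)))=13357 / 7216128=0.00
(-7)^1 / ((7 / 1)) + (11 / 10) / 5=-39 / 50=-0.78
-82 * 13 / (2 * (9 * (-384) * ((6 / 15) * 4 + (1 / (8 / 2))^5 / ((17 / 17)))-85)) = 21320 / 224719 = 0.09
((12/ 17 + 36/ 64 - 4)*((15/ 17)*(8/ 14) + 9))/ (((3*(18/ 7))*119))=-280111/ 9904608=-0.03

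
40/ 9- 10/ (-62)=1285/ 279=4.61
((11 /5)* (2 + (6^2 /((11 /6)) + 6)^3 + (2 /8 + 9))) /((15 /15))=89762967 /2420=37092.14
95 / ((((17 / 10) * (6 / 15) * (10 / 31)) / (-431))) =-6346475 / 34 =-186661.03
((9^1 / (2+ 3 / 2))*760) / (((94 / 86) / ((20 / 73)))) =11764800 / 24017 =489.85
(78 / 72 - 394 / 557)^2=6315169 / 44675856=0.14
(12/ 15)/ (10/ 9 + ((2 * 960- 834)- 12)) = 9/ 12095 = 0.00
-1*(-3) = 3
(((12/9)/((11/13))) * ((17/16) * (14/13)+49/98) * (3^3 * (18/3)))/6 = 1539/22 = 69.95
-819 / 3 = -273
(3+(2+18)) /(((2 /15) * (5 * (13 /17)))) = 1173 /26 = 45.12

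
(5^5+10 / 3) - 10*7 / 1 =9175 / 3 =3058.33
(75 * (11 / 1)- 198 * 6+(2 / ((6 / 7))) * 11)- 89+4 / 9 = -3833 / 9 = -425.89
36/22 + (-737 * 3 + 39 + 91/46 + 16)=-2152.39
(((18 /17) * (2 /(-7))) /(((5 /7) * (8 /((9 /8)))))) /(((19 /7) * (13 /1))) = -567 /335920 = -0.00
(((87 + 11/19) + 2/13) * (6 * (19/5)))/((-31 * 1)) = -26004/403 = -64.53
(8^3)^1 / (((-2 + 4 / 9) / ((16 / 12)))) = -3072 / 7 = -438.86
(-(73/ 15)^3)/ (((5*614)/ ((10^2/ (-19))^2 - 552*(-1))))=-40705182812/ 1870205625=-21.77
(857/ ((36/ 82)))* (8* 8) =124931.56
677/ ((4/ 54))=18279/ 2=9139.50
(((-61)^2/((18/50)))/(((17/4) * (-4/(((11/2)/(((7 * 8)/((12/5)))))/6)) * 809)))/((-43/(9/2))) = 204655/66234448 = 0.00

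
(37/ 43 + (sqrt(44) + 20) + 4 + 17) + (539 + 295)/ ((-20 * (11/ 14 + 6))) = 2 * sqrt(11) + 729483/ 20425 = 42.35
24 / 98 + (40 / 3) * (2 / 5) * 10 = 7876 / 147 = 53.58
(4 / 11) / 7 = 4 / 77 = 0.05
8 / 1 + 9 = 17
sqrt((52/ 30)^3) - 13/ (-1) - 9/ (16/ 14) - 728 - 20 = -5943/ 8 + 26 * sqrt(390)/ 225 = -740.59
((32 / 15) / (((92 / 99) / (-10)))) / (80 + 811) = -16 / 621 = -0.03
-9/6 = -3/2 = -1.50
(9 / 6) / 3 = 1 / 2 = 0.50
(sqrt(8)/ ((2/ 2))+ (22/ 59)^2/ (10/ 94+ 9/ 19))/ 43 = 216106/ 38767897+ 2 * sqrt(2)/ 43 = 0.07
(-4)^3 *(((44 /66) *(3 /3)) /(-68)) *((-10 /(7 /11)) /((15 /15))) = -3520 /357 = -9.86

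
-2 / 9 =-0.22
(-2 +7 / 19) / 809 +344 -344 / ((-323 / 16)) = 94341817 / 261307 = 361.04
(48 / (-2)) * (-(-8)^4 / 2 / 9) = 16384 / 3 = 5461.33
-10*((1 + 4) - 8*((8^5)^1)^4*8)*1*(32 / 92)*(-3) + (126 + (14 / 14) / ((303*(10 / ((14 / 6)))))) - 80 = -160973667484819031201337019 / 209070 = -769951056989616067352.26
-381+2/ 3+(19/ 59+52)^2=24616886/ 10443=2357.26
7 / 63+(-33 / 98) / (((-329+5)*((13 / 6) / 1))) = 853 / 7644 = 0.11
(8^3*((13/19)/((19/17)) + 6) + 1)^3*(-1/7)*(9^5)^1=-107885847949423031318625/329321167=-327600709460084.69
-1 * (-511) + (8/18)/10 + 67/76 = 1750787/3420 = 511.93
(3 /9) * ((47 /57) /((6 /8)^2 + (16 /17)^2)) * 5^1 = 1086640 /1145187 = 0.95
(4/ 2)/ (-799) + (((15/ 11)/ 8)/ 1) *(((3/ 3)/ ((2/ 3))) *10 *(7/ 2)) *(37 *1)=46561373/ 140624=331.11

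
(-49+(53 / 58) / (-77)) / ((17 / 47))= -10287689 / 75922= -135.50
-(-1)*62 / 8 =31 / 4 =7.75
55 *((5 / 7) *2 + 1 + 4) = 2475 / 7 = 353.57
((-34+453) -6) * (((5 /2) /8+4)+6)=4259.06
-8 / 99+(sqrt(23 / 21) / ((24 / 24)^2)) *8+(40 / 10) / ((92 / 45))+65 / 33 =796 / 207+8 *sqrt(483) / 21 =12.22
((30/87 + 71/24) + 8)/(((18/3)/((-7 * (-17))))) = 936173/4176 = 224.18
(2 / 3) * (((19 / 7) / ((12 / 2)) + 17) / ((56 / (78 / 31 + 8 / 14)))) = 245555 / 382788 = 0.64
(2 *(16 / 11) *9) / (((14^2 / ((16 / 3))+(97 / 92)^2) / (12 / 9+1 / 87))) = 95067648 / 102227059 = 0.93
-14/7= -2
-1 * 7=-7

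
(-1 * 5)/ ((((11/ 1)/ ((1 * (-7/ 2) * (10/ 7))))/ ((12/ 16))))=75/ 44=1.70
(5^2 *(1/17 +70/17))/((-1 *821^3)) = -1775/9407590237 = -0.00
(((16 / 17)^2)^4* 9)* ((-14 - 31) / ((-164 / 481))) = 209170276024320 / 286006055081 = 731.35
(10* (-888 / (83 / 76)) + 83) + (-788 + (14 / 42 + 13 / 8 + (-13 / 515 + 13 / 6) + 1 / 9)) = -27181327063 / 3077640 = -8831.87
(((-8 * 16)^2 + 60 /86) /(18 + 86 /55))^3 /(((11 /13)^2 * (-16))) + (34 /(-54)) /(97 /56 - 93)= -5211196440038806725103513 /101622422029813632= -51279986.60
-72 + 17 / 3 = -199 / 3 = -66.33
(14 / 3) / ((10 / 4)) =28 / 15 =1.87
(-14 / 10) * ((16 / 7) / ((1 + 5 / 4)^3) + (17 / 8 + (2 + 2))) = -8.86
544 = 544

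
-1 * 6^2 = -36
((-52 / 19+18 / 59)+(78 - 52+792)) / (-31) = -29492 / 1121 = -26.31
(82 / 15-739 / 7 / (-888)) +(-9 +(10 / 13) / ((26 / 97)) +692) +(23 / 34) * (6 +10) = 62708477927 / 89292840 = 702.28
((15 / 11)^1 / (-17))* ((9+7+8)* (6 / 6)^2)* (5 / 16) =-225 / 374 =-0.60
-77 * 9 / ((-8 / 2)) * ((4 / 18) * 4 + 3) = 2695 / 4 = 673.75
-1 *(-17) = 17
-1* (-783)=783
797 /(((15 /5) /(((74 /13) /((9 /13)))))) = 58978 /27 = 2184.37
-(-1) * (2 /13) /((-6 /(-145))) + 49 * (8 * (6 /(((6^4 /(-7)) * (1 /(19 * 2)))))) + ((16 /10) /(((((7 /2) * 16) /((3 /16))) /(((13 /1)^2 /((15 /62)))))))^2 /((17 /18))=-2714456964761 /5847660000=-464.20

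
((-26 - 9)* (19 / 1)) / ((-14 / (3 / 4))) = 285 / 8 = 35.62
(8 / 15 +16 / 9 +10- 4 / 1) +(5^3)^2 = 703499 / 45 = 15633.31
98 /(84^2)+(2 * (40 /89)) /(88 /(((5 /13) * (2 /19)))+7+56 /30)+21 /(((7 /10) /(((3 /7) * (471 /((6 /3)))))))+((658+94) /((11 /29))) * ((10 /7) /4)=3735.92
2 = 2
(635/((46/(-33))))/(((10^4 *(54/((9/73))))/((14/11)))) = -889/6716000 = -0.00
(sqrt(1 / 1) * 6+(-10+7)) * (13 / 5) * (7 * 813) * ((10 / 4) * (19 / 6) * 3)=4217031 / 4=1054257.75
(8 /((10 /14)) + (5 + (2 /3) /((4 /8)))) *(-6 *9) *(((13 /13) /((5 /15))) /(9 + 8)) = -14202 /85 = -167.08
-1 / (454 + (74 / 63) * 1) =-63 / 28676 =-0.00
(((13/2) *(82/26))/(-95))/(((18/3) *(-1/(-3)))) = -41/380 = -0.11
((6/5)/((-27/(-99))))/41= 22/205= 0.11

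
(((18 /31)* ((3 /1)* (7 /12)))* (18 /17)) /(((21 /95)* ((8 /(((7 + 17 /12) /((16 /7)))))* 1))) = 604485 /269824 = 2.24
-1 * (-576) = 576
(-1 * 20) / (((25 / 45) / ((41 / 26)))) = -738 / 13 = -56.77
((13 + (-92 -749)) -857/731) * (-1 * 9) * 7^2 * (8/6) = 356401500/731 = 487553.35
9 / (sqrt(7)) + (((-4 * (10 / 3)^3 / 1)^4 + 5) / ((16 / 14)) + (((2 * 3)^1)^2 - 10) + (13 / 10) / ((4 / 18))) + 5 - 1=421495562.41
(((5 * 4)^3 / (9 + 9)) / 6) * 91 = 182000 / 27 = 6740.74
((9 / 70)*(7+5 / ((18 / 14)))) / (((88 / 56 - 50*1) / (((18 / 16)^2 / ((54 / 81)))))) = -3969 / 72320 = -0.05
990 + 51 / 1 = 1041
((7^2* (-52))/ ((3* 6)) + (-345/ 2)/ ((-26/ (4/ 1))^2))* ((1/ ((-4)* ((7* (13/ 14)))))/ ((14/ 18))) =7.20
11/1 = 11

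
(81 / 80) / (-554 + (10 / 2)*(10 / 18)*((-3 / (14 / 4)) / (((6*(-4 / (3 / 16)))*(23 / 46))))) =-3402 / 1861315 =-0.00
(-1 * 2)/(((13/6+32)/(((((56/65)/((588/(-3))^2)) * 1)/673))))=-6/3075929675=-0.00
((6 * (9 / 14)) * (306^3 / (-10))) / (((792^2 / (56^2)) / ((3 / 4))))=-25071039 / 605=-41439.73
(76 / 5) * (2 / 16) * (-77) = -1463 / 10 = -146.30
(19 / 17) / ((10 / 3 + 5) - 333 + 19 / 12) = -228 / 65909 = -0.00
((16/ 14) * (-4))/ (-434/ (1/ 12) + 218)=16/ 17465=0.00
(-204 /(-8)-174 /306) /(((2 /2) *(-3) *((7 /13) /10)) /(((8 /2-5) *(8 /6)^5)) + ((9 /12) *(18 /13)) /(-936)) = 2200407040 /3285369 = 669.76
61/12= 5.08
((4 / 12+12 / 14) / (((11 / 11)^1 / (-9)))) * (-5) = 375 / 7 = 53.57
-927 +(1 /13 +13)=-11881 /13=-913.92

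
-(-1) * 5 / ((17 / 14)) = 70 / 17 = 4.12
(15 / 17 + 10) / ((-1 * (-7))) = 185 / 119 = 1.55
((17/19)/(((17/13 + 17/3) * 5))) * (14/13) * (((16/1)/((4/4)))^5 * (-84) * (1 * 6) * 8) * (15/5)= -33294385152/95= -350467212.13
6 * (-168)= -1008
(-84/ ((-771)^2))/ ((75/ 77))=-2156/ 14861025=-0.00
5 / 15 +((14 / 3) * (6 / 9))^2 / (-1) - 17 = -2134 / 81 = -26.35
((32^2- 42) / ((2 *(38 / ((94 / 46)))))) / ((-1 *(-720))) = 23077 / 629280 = 0.04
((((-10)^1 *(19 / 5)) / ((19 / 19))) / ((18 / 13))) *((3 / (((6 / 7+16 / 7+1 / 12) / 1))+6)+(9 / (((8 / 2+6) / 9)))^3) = -12012310739 / 813000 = -14775.29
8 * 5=40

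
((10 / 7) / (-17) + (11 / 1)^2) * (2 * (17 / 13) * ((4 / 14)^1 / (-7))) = -57556 / 4459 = -12.91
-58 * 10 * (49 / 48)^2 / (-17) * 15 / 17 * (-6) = -1740725 / 9248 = -188.23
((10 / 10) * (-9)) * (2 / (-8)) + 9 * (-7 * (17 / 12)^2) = -1987 / 16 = -124.19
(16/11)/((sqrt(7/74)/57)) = 912 * sqrt(518)/77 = 269.57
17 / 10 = 1.70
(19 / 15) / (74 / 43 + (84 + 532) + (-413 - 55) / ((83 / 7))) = 67811 / 30956670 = 0.00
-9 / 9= -1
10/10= 1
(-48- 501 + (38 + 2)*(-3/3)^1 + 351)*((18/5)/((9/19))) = -9044/5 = -1808.80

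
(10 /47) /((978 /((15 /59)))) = 25 /451999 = 0.00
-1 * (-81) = 81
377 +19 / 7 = 379.71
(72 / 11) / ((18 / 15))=60 / 11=5.45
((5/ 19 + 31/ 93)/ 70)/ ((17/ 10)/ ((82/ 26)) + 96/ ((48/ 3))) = 0.00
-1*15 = -15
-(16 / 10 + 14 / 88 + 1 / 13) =-5251 / 2860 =-1.84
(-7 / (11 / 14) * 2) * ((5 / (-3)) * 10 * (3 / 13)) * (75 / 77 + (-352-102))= -48836200 / 1573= -31046.54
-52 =-52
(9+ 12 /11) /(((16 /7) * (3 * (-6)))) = -259 /1056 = -0.25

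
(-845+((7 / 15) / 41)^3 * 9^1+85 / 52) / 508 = -1133448902789 / 682731426000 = -1.66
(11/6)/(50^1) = 11/300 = 0.04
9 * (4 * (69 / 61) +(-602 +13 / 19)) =-6225129 / 1159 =-5371.12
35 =35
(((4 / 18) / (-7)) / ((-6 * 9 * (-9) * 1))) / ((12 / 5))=-5 / 183708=-0.00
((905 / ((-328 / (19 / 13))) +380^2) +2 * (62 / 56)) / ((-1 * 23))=-4309996927 / 686504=-6278.18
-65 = -65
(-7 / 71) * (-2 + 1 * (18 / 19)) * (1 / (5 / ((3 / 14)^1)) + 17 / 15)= 26 / 213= 0.12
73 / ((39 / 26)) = 146 / 3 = 48.67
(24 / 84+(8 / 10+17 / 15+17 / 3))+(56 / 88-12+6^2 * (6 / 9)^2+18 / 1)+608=245831 / 385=638.52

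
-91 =-91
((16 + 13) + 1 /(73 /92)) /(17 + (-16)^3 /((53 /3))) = -117077 /831251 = -0.14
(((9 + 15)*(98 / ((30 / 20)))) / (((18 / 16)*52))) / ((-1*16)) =-196 / 117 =-1.68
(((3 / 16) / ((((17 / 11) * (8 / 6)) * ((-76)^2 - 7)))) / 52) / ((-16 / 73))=-803 / 580243456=-0.00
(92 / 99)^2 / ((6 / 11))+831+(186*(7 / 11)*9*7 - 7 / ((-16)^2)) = 5672381417 / 684288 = 8289.46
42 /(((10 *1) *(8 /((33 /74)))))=693 /2960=0.23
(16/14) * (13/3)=104/21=4.95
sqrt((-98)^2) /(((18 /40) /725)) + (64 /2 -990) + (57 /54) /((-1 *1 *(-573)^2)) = 927449312705 /5909922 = 156930.89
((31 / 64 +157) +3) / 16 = 10271 / 1024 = 10.03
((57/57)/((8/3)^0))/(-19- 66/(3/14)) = -1/327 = -0.00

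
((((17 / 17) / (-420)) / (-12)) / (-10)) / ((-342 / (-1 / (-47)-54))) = -2537 / 810129600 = -0.00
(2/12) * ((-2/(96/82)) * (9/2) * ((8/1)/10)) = -41/40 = -1.02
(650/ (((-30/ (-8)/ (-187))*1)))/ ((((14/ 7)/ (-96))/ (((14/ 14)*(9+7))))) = 24893440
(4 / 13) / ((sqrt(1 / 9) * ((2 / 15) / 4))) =360 / 13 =27.69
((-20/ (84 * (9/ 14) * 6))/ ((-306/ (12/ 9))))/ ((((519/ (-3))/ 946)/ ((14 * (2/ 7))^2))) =-151360/ 6431967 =-0.02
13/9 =1.44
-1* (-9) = 9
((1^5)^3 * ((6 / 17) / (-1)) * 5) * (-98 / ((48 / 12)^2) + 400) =-47265 / 68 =-695.07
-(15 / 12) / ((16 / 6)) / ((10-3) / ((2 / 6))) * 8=-5 / 28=-0.18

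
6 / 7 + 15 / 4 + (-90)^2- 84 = 224577 / 28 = 8020.61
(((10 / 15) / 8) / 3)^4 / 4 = 1 / 6718464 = 0.00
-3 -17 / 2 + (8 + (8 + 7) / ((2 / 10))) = 143 / 2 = 71.50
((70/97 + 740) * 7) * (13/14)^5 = 13338701025/3726352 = 3579.56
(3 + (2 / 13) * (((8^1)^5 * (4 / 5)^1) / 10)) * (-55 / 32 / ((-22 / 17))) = 2244799 / 4160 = 539.62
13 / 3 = 4.33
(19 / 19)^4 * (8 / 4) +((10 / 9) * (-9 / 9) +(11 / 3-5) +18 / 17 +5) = 859 / 153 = 5.61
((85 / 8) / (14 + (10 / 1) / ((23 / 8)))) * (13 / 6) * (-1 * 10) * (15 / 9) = -635375 / 28944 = -21.95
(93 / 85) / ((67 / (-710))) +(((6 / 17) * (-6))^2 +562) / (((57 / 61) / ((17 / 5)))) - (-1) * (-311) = 564380143 / 324615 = 1738.61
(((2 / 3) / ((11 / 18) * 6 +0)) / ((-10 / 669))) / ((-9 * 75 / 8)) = 1784 / 12375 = 0.14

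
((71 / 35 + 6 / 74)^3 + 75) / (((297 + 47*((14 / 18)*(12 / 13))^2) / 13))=3623841611853489 / 1061083191214375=3.42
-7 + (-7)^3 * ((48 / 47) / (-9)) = 4501 / 141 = 31.92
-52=-52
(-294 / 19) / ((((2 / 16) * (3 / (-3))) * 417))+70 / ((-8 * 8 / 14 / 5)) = -3222681 / 42256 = -76.27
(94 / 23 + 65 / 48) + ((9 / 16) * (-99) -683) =-50594 / 69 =-733.25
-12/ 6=-2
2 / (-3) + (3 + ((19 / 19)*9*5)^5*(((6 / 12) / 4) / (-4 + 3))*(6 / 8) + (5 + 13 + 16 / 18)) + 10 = -4982250383 / 288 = -17299480.50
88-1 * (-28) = 116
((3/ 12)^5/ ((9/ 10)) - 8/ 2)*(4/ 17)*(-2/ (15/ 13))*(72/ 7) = 239551/ 14280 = 16.78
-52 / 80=-13 / 20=-0.65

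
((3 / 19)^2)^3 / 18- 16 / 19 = -79235087 / 94091762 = -0.84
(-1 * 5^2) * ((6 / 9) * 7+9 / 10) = -835 / 6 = -139.17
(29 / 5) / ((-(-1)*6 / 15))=29 / 2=14.50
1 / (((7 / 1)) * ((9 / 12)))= 4 / 21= 0.19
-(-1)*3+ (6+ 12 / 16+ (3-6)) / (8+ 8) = 3.23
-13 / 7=-1.86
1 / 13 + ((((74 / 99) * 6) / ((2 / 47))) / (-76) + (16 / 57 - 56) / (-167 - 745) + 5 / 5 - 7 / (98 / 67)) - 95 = -650673931 / 6504498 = -100.03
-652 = -652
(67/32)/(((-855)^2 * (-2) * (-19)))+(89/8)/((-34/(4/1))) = -19778611261/15111748800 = -1.31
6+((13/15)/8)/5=3613/600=6.02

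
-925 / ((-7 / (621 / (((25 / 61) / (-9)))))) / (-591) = 4204791 / 1379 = 3049.16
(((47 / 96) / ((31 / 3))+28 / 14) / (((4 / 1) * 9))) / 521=677 / 6201984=0.00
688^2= 473344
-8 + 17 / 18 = -127 / 18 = -7.06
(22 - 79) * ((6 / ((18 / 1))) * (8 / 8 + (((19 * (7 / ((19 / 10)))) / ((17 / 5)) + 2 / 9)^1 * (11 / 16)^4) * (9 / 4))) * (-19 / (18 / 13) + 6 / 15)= 24239644649 / 8355840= 2900.92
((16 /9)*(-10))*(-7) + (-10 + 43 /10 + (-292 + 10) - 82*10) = -88493 /90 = -983.26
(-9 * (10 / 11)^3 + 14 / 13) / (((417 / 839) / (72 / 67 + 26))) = -149707740236 / 483428517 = -309.68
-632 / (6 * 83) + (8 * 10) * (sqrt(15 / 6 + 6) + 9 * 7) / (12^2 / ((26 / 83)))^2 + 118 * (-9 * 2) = -527069317 / 248004 + 845 * sqrt(34) / 4464072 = -2125.24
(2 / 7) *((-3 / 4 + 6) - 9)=-1.07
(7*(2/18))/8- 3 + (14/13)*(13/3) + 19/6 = 355/72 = 4.93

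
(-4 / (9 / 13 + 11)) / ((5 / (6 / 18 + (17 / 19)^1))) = -91 / 1083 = -0.08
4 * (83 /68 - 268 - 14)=-19093 /17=-1123.12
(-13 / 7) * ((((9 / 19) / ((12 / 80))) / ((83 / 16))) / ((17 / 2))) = -24960 / 187663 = -0.13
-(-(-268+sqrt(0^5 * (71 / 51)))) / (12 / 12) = -268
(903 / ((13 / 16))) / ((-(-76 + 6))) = 1032 / 65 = 15.88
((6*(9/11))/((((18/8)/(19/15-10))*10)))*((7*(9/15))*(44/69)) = -14672/2875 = -5.10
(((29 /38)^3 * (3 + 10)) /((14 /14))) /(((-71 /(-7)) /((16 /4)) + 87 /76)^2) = 15535793 /36420758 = 0.43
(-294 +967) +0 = 673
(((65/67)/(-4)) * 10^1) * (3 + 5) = -1300/67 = -19.40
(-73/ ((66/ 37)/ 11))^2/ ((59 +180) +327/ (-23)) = 167794223/ 186120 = 901.54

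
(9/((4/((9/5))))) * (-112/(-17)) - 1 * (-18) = 3798/85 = 44.68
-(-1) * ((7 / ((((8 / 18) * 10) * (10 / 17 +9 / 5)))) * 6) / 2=459 / 232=1.98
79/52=1.52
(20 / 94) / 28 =5 / 658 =0.01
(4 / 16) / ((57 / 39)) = 13 / 76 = 0.17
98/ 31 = 3.16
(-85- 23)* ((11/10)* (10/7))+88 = -572/7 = -81.71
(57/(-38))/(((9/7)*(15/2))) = -7/45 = -0.16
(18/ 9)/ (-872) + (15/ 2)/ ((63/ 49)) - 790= -1025693/ 1308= -784.17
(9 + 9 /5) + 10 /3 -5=137 /15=9.13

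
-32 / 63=-0.51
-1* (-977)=977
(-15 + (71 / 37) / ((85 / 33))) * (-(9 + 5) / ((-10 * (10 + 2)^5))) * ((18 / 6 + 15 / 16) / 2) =-22883 / 144921600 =-0.00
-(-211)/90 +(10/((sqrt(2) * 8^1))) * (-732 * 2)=211/90- 915 * sqrt(2)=-1291.66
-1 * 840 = -840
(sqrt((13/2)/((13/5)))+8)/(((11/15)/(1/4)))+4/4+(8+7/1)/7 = 15* sqrt(10)/88+452/77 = 6.41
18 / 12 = 3 / 2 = 1.50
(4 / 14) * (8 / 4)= 4 / 7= 0.57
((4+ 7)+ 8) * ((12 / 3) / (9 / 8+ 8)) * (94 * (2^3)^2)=3657728 / 73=50105.86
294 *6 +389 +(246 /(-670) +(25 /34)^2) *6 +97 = 435869061 /193630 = 2251.04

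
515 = 515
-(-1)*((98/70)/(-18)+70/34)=3031/1530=1.98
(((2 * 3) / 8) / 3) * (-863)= -863 / 4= -215.75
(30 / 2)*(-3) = -45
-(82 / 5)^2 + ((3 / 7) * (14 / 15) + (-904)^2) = 20423686 / 25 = 816947.44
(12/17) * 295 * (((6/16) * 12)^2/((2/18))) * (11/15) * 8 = 3784968/17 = 222645.18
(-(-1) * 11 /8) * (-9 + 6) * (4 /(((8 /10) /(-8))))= 165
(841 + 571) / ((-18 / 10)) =-7060 / 9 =-784.44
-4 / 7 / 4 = -1 / 7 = -0.14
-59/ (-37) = 59/ 37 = 1.59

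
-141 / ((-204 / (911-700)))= 9917 / 68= 145.84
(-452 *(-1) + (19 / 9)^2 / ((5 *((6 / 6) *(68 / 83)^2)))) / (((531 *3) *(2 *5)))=14389091 / 505634400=0.03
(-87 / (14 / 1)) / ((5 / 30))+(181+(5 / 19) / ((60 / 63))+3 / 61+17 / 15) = 70667369 / 486780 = 145.17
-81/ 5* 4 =-64.80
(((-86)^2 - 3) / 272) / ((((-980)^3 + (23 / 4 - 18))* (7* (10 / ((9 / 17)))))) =-0.00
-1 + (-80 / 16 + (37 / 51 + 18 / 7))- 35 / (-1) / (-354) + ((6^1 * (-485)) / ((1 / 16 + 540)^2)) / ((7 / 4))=-2943745991985 / 1048472343002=-2.81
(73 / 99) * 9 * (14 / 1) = 1022 / 11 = 92.91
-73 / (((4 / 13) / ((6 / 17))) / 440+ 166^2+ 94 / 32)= -2505360 / 945822803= -0.00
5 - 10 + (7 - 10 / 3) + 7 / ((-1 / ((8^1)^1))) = -172 / 3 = -57.33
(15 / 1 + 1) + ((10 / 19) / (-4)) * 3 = 593 / 38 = 15.61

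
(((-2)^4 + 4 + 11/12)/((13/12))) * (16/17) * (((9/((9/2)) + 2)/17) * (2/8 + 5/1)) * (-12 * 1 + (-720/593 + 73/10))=-86992584/655265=-132.76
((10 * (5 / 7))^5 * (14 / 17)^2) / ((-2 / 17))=-625000000 / 5831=-107185.73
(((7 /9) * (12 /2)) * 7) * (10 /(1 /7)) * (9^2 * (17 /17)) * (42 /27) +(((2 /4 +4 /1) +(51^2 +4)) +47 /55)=31980339 /110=290730.35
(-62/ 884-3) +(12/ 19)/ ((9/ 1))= -75581/ 25194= -3.00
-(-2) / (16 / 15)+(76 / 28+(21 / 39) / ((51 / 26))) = 13891 / 2856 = 4.86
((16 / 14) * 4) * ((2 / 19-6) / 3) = -8.98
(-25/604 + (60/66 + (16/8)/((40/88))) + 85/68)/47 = 108259/780670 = 0.14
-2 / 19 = -0.11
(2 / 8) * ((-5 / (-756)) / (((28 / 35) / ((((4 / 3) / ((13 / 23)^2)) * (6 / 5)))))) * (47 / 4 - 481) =-4964665 / 1022112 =-4.86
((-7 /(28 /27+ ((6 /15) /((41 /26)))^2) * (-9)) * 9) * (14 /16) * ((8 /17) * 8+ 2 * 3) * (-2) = -373792581225 /42490072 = -8797.17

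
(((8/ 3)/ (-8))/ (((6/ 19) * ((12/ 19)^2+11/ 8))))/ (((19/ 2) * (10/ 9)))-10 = -257594/ 25615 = -10.06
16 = 16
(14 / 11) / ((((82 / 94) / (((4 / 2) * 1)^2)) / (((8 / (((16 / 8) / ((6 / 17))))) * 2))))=126336 / 7667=16.48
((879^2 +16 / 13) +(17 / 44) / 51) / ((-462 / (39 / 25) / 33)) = -1325854081 / 15400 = -86094.42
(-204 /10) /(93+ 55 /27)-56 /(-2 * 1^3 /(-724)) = -130046257 /6415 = -20272.21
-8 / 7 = -1.14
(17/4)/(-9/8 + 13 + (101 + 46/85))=2890/77123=0.04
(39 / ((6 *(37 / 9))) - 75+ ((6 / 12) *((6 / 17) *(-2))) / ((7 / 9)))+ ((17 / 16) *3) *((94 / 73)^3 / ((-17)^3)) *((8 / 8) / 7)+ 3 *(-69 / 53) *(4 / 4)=-120033355772919 / 1543270507751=-77.78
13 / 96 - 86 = -85.86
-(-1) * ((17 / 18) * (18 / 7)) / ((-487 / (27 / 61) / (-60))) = 27540 / 207949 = 0.13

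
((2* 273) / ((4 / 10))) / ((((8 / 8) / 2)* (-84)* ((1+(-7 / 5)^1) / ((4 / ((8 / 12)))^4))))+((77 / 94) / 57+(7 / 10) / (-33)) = 5171809164 / 49115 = 105299.99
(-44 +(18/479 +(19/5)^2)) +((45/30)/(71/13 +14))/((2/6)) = -177485611/6059350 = -29.29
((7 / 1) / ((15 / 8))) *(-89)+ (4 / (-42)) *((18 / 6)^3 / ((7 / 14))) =-35428 / 105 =-337.41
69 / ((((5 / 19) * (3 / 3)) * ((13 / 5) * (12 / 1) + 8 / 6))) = 3933 / 488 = 8.06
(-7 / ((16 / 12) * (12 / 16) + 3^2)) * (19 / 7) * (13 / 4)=-247 / 40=-6.18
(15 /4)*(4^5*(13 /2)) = 24960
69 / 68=1.01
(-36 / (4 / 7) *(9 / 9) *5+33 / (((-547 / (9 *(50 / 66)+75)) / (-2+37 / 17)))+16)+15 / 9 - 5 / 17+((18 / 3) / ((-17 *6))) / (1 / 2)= -8330495 / 27897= -298.62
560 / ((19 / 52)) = 29120 / 19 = 1532.63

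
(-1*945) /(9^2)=-35 /3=-11.67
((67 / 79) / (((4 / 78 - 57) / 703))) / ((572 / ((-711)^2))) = -904197897 / 97724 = -9252.57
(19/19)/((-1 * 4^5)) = -1/1024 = -0.00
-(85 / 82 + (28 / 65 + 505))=-2699471 / 5330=-506.47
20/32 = 5/8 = 0.62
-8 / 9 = -0.89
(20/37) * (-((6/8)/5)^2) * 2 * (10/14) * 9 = -81/518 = -0.16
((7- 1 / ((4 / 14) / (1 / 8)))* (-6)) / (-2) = 315 / 16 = 19.69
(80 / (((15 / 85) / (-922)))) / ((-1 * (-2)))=-626960 / 3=-208986.67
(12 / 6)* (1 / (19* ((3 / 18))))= 12 / 19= 0.63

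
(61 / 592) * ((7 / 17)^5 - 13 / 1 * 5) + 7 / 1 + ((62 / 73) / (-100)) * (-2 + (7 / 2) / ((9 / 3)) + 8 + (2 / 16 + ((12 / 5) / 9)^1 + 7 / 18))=0.24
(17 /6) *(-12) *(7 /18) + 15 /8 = -817 /72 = -11.35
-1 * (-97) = 97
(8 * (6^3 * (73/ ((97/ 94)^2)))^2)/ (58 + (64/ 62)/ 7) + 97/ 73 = 136667336928266157341/ 4530308896613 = 30167332.97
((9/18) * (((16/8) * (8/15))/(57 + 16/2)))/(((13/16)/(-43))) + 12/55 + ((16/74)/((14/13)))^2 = -0.18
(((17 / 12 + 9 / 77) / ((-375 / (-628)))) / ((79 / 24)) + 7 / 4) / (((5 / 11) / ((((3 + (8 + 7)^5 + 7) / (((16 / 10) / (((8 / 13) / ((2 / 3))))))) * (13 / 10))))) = 3170313.32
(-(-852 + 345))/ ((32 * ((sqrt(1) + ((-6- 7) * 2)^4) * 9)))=169/ 43869792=0.00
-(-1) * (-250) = -250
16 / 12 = 4 / 3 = 1.33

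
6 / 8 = 3 / 4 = 0.75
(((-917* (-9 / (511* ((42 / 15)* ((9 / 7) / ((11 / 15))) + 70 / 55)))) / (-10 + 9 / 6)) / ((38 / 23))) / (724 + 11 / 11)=-298287 / 1162444700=-0.00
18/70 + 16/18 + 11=3826/315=12.15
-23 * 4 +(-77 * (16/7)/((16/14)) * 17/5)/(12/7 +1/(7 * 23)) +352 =-61398/1385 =-44.33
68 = 68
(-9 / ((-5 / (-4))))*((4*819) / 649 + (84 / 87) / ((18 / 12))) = -3856272 / 94105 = -40.98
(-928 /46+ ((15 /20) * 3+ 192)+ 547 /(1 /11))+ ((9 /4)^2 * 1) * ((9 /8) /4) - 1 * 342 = 68895487 /11776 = 5850.50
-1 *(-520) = 520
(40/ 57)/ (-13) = -40/ 741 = -0.05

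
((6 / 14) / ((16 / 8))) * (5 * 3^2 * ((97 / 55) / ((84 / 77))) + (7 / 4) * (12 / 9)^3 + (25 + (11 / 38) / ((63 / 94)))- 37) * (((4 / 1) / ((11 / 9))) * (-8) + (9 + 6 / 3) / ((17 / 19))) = -49735253 / 255816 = -194.42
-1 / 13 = -0.08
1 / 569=0.00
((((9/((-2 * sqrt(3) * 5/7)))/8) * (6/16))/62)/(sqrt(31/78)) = -189 * sqrt(806)/1230080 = -0.00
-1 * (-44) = 44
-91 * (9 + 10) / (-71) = 1729 / 71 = 24.35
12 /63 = 4 /21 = 0.19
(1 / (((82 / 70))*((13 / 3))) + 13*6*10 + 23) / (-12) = -107026 / 1599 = -66.93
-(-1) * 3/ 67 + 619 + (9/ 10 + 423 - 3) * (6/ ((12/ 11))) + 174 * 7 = 5563673/ 1340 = 4151.99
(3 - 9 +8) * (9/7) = 18/7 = 2.57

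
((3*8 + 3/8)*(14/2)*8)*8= 10920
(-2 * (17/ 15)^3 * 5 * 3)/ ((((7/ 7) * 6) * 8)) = -4913/ 5400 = -0.91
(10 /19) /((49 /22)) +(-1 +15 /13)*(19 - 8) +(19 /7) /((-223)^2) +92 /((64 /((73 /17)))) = 1326279426041 /163708663664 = 8.10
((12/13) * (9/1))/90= 6/65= 0.09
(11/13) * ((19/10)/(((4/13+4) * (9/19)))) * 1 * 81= 35739/560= 63.82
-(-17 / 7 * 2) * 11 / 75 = 374 / 525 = 0.71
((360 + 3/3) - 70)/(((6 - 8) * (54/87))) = -234.42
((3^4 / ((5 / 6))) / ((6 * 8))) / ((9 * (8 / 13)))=117 / 320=0.37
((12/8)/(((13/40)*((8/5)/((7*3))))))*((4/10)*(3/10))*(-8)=-756/13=-58.15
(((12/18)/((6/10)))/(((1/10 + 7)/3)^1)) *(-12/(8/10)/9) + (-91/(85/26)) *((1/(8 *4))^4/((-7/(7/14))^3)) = -8734637972009/11162867466240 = -0.78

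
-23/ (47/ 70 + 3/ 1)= -1610/ 257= -6.26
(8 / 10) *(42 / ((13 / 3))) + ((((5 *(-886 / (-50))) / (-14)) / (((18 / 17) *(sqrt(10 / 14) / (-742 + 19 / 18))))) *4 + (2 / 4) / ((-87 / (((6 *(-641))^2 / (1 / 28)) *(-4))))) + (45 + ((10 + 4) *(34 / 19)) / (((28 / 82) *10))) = 100440947 *sqrt(35) / 28350 + 341000511668 / 35815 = 9542124.67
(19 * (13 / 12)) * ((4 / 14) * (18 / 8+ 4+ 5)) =3705 / 56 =66.16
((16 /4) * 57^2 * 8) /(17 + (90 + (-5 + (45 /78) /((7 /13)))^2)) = 357504 /421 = 849.18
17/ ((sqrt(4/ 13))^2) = 221/ 4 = 55.25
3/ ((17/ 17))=3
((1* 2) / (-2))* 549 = -549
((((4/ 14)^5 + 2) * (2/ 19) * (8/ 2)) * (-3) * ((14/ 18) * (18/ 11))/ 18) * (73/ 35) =-19649264/ 52689945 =-0.37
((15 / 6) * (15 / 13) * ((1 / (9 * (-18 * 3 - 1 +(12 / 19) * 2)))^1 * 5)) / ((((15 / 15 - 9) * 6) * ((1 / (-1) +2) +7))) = 2375 / 30580992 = 0.00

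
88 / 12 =22 / 3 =7.33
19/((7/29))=551/7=78.71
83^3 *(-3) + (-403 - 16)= -1715780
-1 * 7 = -7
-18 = -18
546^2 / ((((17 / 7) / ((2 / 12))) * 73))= 347802 / 1241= 280.26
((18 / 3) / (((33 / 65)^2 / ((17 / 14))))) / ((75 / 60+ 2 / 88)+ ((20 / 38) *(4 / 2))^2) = 25928825 / 2183874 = 11.87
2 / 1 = 2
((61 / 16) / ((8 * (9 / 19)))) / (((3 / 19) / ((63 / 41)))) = 154147 / 15744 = 9.79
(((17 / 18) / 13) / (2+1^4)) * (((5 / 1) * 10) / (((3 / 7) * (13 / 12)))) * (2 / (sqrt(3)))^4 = 190400 / 41067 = 4.64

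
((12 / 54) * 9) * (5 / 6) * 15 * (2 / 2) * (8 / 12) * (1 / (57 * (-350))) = -1 / 1197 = -0.00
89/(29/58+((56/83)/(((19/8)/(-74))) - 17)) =-280706/118345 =-2.37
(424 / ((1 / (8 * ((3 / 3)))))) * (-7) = -23744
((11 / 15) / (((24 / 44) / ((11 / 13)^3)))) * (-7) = -1127357 / 197730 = -5.70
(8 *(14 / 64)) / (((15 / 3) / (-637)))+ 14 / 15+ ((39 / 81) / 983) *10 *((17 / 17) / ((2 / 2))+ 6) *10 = -117668887 / 530820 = -221.67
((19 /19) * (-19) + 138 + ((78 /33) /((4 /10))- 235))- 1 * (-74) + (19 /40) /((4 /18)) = -29879 /880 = -33.95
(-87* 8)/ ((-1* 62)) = 348/ 31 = 11.23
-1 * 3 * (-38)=114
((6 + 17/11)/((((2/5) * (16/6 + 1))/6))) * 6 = 22410/121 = 185.21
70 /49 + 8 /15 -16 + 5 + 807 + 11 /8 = 671443 /840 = 799.34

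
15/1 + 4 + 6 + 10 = 35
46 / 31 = 1.48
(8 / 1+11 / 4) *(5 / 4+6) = 1247 / 16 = 77.94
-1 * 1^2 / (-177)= 0.01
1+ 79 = 80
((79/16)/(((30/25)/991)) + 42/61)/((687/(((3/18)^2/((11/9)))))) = 2171107/16092288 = 0.13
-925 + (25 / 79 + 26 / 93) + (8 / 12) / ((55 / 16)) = -373459412 / 404085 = -924.21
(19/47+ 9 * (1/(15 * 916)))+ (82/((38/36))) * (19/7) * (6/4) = 477195767/1506820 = 316.69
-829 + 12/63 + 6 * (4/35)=-86953/105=-828.12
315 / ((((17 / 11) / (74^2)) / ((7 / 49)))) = 2710620 / 17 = 159448.24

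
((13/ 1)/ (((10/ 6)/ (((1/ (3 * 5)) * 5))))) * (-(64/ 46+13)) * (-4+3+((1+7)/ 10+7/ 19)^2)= -14182688/ 1037875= -13.67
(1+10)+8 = 19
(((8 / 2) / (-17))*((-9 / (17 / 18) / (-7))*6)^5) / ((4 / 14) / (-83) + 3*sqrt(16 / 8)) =-35862351239902169088*sqrt(2) / 25152556697095849 - 288051013975117824 / 176067896879670943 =-2018.01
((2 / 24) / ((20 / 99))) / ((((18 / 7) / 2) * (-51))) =-77 / 12240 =-0.01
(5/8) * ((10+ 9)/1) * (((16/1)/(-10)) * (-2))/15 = 38/15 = 2.53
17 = 17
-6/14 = -3/7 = -0.43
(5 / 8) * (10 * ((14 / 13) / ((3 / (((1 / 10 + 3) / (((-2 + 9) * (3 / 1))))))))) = 155 / 468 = 0.33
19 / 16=1.19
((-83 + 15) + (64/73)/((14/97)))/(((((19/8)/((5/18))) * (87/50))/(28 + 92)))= -140640000/281561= -499.50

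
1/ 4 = 0.25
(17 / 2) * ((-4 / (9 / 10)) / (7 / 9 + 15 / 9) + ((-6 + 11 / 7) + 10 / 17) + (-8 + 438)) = 555463 / 154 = 3606.90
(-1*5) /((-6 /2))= 5 /3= 1.67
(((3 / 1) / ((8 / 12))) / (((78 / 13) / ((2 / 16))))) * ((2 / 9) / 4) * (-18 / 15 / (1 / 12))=-3 / 40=-0.08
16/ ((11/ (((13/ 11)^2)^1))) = 2704/ 1331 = 2.03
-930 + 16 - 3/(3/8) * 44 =-1266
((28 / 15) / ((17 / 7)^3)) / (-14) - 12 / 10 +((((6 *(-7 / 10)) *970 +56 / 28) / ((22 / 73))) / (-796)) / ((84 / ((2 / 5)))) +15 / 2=7194904048 / 1129228485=6.37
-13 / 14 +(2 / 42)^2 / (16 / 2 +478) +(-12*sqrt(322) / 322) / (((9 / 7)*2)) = -99508 / 107163-sqrt(322) / 69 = -1.19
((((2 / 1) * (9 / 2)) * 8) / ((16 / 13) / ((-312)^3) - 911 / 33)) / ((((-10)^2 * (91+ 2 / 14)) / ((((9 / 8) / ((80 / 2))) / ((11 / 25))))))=-437240349 / 23904240944210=-0.00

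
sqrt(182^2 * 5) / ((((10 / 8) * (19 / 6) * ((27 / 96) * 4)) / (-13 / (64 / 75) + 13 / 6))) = -456638 * sqrt(5) / 855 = -1194.24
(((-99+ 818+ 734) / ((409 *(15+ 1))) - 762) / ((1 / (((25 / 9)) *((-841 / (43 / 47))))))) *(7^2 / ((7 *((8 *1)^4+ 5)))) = 34482885416875 / 10385897328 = 3320.16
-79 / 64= -1.23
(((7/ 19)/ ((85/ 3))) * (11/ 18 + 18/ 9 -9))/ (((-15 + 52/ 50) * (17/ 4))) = 8050/ 5749077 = 0.00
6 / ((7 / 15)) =90 / 7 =12.86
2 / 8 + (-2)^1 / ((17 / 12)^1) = -79 / 68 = -1.16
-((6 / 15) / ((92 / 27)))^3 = -19683 / 12167000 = -0.00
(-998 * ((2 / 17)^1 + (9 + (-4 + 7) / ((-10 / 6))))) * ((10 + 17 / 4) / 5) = -8845773 / 425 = -20813.58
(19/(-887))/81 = -19/71847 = -0.00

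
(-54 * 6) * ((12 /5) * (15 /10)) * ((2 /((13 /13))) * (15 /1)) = -34992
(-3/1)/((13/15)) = -45/13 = -3.46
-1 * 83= -83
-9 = -9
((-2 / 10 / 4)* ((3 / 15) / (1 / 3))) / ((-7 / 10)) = 3 / 70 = 0.04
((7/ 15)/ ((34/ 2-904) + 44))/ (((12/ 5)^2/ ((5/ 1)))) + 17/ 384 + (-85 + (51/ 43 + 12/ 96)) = -10478776967/ 125276544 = -83.65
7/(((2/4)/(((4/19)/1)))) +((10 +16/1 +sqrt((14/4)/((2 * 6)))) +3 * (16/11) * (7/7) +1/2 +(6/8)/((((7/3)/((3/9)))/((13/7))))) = sqrt(42)/12 +1393185/40964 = 34.55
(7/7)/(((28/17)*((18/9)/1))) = 17/56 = 0.30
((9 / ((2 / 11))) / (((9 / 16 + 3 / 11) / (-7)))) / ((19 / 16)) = -46464 / 133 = -349.35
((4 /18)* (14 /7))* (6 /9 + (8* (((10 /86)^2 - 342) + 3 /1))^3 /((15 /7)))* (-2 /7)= 2353393748756978988304 /1991229360435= 1181879795.23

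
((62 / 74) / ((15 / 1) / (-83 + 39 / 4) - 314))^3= -749355574787 / 39522680236580460184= -0.00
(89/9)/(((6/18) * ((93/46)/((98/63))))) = 57316/2511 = 22.83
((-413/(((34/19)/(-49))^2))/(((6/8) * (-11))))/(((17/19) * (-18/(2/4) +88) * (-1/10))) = -34007367835/4215354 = -8067.50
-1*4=-4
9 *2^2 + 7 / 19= 691 / 19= 36.37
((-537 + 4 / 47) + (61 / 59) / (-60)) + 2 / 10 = -89301491 / 166380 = -536.73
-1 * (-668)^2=-446224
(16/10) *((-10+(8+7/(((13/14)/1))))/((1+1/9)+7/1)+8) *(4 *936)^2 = 14215938048/73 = 194738877.37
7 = 7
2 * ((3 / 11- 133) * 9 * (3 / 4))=-19710 / 11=-1791.82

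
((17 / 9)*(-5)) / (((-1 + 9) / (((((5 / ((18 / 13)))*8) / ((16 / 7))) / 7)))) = -5525 / 2592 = -2.13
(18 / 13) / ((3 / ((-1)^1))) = -6 / 13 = -0.46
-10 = -10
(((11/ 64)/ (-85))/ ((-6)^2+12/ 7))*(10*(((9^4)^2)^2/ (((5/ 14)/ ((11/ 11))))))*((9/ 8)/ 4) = -272393967761220627/ 348160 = -782381571005.34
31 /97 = 0.32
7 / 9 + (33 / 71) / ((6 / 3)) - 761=-759.99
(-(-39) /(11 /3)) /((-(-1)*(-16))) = -117 /176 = -0.66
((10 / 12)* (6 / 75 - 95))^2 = 625681 / 100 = 6256.81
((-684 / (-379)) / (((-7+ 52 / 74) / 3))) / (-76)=999 / 88307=0.01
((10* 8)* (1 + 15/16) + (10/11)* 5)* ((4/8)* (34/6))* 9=89505/22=4068.41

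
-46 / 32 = -23 / 16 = -1.44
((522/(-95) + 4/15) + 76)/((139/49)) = 197666/7923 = 24.95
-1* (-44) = 44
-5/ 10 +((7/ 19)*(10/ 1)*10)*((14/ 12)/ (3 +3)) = 2279/ 342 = 6.66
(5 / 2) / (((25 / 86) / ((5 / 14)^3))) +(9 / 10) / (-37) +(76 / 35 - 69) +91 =12456911 / 507640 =24.54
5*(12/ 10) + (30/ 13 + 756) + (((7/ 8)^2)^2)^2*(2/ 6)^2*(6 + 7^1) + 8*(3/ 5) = 7553410497293/ 9814671360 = 769.60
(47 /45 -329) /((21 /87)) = -427982 /315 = -1358.67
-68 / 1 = -68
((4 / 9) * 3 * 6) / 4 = 2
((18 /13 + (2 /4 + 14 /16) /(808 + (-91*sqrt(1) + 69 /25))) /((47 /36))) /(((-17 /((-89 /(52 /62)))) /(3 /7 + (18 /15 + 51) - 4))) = 2610919418271 /8099159380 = 322.37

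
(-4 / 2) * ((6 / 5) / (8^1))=-3 / 10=-0.30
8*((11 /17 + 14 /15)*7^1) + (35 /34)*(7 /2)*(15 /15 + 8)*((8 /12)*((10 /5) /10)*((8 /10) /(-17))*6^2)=351904 /4335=81.18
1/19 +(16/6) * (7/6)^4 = 46105/9234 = 4.99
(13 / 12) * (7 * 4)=91 / 3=30.33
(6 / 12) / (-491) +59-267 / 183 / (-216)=59.01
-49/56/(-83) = 7/664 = 0.01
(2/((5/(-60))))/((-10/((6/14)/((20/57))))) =513/175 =2.93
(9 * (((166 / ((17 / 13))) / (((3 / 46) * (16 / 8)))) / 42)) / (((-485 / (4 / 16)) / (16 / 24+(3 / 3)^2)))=-24817 / 138516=-0.18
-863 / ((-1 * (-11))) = -863 / 11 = -78.45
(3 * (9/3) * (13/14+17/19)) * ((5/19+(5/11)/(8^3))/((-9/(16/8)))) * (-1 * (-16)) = -13703675/889504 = -15.41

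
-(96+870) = -966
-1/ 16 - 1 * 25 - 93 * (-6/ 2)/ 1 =4063/ 16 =253.94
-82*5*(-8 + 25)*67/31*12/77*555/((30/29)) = -3006481620/2387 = -1259523.09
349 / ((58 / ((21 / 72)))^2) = 17101 / 1937664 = 0.01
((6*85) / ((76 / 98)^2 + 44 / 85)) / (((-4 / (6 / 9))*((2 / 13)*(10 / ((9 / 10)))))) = -693889 / 15616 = -44.43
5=5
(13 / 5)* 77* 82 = 16416.40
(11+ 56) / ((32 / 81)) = 5427 / 32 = 169.59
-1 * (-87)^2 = -7569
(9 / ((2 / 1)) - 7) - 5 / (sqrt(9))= -25 / 6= -4.17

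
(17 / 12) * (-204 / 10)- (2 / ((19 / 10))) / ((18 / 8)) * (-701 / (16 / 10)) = 301081 / 1710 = 176.07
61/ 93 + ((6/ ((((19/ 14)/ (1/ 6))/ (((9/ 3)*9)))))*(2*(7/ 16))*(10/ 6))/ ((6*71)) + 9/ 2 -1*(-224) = 229.22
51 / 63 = 17 / 21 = 0.81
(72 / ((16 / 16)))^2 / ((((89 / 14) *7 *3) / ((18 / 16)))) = 3888 / 89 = 43.69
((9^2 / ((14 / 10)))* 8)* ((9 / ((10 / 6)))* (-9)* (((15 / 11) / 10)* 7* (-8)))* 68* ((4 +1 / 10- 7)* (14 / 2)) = -13041798336 / 55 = -237123606.11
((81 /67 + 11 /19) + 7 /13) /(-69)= -12833 /380627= -0.03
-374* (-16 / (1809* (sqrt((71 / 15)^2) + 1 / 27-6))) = -14960 / 5561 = -2.69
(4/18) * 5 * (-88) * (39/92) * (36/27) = -11440/207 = -55.27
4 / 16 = 1 / 4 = 0.25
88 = 88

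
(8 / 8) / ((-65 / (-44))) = 44 / 65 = 0.68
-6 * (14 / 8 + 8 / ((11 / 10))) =-1191 / 22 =-54.14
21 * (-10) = -210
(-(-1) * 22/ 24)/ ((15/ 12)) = 11/ 15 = 0.73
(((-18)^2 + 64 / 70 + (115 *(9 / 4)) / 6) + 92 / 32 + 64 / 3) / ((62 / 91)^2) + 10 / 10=24390349 / 28830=846.01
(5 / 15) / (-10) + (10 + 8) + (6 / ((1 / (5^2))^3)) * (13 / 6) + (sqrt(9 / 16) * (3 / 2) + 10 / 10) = 24377411 / 120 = 203145.09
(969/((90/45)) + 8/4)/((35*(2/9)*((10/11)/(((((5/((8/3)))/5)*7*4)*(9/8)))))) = 2600829/3200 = 812.76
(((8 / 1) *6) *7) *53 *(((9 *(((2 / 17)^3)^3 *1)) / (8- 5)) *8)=218824704 / 118587876497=0.00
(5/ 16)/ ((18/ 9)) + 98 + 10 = 3461/ 32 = 108.16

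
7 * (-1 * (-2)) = 14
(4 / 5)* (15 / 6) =2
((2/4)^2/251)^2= 1/1008016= 0.00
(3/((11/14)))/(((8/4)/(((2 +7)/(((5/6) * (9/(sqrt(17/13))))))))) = 126 * sqrt(221)/715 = 2.62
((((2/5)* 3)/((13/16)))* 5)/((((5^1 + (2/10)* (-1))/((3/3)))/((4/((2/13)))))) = 40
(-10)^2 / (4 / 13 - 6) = -650 / 37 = -17.57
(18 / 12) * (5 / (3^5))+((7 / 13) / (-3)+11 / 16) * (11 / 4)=96229 / 67392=1.43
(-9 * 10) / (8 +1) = -10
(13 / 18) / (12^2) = 13 / 2592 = 0.01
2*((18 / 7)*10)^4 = 874435.65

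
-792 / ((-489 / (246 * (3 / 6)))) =32472 / 163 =199.21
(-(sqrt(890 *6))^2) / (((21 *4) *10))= -6.36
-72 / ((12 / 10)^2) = -50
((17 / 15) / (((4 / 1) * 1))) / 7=17 / 420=0.04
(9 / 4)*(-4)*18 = -162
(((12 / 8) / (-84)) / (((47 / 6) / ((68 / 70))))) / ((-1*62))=51 / 1427860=0.00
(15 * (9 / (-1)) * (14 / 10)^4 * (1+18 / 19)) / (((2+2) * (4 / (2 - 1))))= -2398599 / 38000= -63.12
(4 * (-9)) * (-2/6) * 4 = 48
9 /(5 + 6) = 9 /11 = 0.82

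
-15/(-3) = 5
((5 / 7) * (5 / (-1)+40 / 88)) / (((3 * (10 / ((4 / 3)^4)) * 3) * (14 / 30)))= -32000 / 130977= -0.24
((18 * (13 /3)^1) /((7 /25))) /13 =150 /7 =21.43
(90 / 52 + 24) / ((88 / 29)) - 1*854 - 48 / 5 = -9782579 / 11440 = -855.12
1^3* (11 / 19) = 11 / 19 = 0.58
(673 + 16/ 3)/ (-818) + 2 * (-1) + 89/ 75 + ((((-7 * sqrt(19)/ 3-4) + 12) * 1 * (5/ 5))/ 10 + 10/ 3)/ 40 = -188867/ 122700-7 * sqrt(19)/ 1200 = -1.56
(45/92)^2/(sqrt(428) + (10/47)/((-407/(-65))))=-12589273125/662785182748736 + 740985248025 * sqrt(107)/662785182748736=0.01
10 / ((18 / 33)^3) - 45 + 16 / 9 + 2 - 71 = -5465 / 108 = -50.60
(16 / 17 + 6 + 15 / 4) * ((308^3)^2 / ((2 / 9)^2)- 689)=184822493308995069.54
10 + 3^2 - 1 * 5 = 14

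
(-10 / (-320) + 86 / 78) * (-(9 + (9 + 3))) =-9905 / 416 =-23.81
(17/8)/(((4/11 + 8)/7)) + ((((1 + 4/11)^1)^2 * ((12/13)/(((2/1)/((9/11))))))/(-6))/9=22484027/12735008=1.77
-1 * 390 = -390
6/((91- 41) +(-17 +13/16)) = 96/541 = 0.18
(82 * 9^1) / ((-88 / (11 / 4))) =-369 / 16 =-23.06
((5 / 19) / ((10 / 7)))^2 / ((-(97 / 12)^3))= -21168 / 329474953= -0.00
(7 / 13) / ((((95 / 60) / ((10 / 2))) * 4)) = 105 / 247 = 0.43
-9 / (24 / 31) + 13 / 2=-41 / 8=-5.12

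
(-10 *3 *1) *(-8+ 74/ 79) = 16740/ 79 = 211.90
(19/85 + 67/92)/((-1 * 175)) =-7443/1368500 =-0.01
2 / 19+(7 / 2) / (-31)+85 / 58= 24902 / 17081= 1.46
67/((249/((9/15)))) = 67/415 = 0.16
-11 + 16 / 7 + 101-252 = -1118 / 7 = -159.71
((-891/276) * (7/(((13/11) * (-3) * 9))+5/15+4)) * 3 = -11913/299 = -39.84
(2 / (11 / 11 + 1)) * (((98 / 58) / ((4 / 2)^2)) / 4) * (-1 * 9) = -441 / 464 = -0.95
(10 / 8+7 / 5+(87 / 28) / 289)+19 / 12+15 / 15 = 636527 / 121380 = 5.24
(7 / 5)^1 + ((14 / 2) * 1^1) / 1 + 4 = 62 / 5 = 12.40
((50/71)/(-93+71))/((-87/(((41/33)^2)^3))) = 118752606025/87751374089643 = 0.00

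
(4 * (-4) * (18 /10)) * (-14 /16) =126 /5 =25.20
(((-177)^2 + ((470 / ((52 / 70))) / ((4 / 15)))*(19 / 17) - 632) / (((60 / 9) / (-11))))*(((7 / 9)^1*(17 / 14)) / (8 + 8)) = -324283003 / 99840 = -3248.03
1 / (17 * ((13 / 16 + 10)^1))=16 / 2941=0.01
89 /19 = 4.68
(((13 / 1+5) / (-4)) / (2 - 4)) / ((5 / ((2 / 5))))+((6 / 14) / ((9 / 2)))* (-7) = -73 / 150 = -0.49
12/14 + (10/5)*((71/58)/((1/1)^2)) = 671/203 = 3.31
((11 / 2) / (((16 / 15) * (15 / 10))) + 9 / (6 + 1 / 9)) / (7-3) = 4321 / 3520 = 1.23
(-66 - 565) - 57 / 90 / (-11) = -208211 / 330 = -630.94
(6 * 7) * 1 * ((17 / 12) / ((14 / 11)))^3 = 6539203 / 112896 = 57.92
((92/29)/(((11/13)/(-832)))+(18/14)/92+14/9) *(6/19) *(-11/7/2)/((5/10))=1547.17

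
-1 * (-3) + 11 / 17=62 / 17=3.65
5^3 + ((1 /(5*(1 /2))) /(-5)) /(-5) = 15627 /125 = 125.02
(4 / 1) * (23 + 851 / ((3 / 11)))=12573.33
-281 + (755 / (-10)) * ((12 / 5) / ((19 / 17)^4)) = -258771031 / 651605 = -397.13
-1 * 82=-82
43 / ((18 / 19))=817 / 18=45.39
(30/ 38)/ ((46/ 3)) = 45/ 874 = 0.05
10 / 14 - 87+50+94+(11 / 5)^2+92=27047 / 175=154.55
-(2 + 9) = -11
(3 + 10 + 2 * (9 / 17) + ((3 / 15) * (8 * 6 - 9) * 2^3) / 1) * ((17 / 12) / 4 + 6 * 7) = 13212467 / 4080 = 3238.35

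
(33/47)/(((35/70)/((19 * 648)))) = 812592/47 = 17289.19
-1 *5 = -5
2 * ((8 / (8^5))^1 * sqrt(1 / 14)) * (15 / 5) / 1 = 3 * sqrt(14) / 28672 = 0.00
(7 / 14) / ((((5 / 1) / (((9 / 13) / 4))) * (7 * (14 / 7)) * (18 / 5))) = 1 / 2912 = 0.00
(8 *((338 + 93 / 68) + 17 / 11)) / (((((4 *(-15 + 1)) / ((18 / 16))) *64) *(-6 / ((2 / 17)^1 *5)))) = 0.08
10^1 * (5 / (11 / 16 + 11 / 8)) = 800 / 33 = 24.24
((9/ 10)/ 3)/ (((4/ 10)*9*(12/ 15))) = 5/ 48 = 0.10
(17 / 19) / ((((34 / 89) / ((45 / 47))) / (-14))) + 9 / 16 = -440523 / 14288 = -30.83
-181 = -181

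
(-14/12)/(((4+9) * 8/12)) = -7/52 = -0.13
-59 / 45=-1.31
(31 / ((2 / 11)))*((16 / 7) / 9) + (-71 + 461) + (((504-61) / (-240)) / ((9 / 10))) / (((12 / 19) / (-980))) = 16400611 / 4536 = 3615.65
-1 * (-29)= 29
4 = 4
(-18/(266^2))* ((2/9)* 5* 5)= -0.00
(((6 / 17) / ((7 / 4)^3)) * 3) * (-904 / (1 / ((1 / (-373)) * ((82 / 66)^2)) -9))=97255936 / 136486217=0.71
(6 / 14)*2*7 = 6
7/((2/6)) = 21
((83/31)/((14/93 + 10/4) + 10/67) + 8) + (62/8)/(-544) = 678905323/75922816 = 8.94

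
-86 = -86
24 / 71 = 0.34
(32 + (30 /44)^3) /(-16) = -344111 /170368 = -2.02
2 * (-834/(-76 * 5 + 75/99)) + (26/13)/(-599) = 4.39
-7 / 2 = -3.50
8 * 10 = 80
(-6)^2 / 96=3 / 8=0.38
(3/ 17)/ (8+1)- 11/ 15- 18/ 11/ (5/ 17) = -17608/ 2805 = -6.28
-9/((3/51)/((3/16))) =-459/16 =-28.69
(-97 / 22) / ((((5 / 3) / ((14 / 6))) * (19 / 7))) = -4753 / 2090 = -2.27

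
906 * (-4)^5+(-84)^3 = -1520448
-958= -958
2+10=12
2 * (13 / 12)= 13 / 6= 2.17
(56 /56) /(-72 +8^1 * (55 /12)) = -3 /106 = -0.03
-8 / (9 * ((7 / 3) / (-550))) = 209.52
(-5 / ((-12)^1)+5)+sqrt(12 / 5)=2 * sqrt(15) / 5+65 / 12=6.97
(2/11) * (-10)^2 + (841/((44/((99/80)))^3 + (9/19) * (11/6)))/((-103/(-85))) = 25673069026370/1410820728581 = 18.20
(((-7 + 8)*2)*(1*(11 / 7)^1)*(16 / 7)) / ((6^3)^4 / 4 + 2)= 16 / 1212071987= 0.00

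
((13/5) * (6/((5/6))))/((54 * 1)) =0.35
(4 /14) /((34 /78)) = 78 /119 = 0.66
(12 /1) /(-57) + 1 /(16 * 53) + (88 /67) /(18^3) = -0.21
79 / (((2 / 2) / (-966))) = -76314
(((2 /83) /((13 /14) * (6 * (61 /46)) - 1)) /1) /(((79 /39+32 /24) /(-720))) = -18083520 /22365761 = -0.81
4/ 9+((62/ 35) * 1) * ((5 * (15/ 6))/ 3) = 493/ 63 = 7.83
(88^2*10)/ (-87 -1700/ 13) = -1006720/ 2831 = -355.61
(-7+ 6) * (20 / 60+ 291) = -874 / 3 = -291.33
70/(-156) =-35/78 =-0.45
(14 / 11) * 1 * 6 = 84 / 11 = 7.64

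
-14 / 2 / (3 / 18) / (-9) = 14 / 3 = 4.67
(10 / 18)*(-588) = -980 / 3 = -326.67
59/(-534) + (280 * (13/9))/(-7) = -92737/1602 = -57.89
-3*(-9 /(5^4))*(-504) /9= -1512 /625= -2.42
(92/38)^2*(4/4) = 2116/361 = 5.86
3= 3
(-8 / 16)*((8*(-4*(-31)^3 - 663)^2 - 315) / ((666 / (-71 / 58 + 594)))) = -3862357953821033 / 77256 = -49994278163.78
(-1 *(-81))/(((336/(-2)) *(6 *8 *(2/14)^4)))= -3087/128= -24.12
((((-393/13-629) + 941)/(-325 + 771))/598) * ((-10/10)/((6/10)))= -6105/3467204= -0.00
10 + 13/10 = 113/10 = 11.30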